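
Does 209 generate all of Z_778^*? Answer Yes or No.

φ(778) = φ(2)·φ(389) = 1·388 = 388 = 2^2 · 97.
An element g generates (Z/778Z)^× iff g^(388/q) ≢ 1 (mod 778) for each prime q ∈ {2, 97}.
209^194 ≡ 1 (mod 778)  [q = 2: ≡ 1 ✗]
209^4 ≡ 321 (mod 778)  [q = 97: ≢ 1 ✓]
The check at q = 2 fails, so 209 generates a proper subgroup.

No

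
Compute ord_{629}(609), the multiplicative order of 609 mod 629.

By Lagrange's theorem, ord_629(609) divides φ(629) = φ(17·37) = (17−1)·(37−1) = 16·36 = 576 = 2^6 · 3^2.
Divisors of 576: 1, 2, 3, 4, 6, 8, 9, 12, 16, 18, 24, 32, 36, 48, 64, 72, 96, 144, 192, 288, 576.
Evaluate successive powers at the divisors of 576:
609^1 ≡ 609
609^2 ≡ 400
609^3 ≡ 177
609^4 ≡ 234
609^6 ≡ 508
609^8 ≡ 33
609^9 ≡ 598
609^12 ≡ 174
609^16 ≡ 460
609^18 ≡ 332
609^24 ≡ 84
609^32 ≡ 256
609^36 ≡ 149
609^48 ≡ 137
609^64 ≡ 120
609^72 ≡ 186
609^96 ≡ 528
609^144 ≡ 1
So ord_629(609) = 144.

144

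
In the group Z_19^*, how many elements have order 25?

0

φ(19) = 19 − 1 = 18 = 2 · 3^2.
In a cyclic group of order 18, there are φ(d) elements of order d for each divisor d of 18, and zero for non-divisors.
Since 25 ∤ 18, the count is 0.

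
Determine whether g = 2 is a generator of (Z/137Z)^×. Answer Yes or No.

φ(137) = 137 − 1 = 136 = 2^3 · 17.
An element g generates (Z/137Z)^× iff g^(136/q) ≢ 1 (mod 137) for each prime q ∈ {2, 17}.
2^68 ≡ 1 (mod 137)  [q = 2: ≡ 1 ✗]
2^8 ≡ 119 (mod 137)  [q = 17: ≢ 1 ✓]
Since 2^68 ≡ 1, the order of 2 divides 68 < 136, so 2 is not a primitive root.

No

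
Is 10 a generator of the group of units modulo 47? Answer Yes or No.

Yes

φ(47) = 47 − 1 = 46 = 2 · 23.
An element g generates (Z/47Z)^× iff g^(46/q) ≢ 1 (mod 47) for each prime q ∈ {2, 23}.
10^23 ≡ 46 (mod 47)  [q = 2: ≢ 1 ✓]
10^2 ≡ 6 (mod 47)  [q = 23: ≢ 1 ✓]
All checks pass, so 10 has order 46 and is a primitive root modulo 47.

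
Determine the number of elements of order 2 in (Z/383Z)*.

1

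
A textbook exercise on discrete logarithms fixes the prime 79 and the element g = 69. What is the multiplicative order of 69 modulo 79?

The order of 69 must divide φ(79) = 79 − 1 = 78 = 2 · 3 · 13.
Divisors of 78: 1, 2, 3, 6, 13, 26, 39, 78.
Compute 69^d (mod 79) for the divisors d until we hit 1:
69^1 ≡ 69 (mod 79)
69^2 ≡ 21 (mod 79)
69^3 ≡ 27 (mod 79)
69^6 ≡ 18 (mod 79)
69^13 ≡ 78 (mod 79)
69^26 ≡ 1 (mod 79) ✓
Hence ord(69) = 26.

26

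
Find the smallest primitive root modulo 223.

φ(223) = 223 − 1 = 222 = 2 · 3 · 37.
Test candidates g = 2, 3, … against the prime factors q ∈ {2, 3, 37} of φ(223): g is a generator iff g^(222/q) ≢ 1 for every such q.
g = 2: 2^111 ≡ 1 — hits 1, so not a primitive root.
g = 3: 3^111 ≡ 222; 3^74 ≡ 183; 3^6 ≡ 60 — none is 1, so 3 is a primitive root.
The smallest primitive root modulo 223 is 3.

3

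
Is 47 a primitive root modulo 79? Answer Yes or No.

φ(79) = 79 − 1 = 78 = 2 · 3 · 13.
It suffices to check that the order of 47 is not a proper divisor of 78: compute 47^(78/q) for q ∈ {2, 3, 13}.
47^39 ≡ 78 (mod 79)  [q = 2: ≢ 1 ✓]
47^26 ≡ 55 (mod 79)  [q = 3: ≢ 1 ✓]
47^6 ≡ 52 (mod 79)  [q = 13: ≢ 1 ✓]
None equal 1, so ord_79(47) = 78: 47 is a primitive root.

Yes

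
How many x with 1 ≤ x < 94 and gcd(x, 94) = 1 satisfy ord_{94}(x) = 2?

φ(94) = φ(2)·φ(47) = 1·46 = 46 = 2 · 23.
In a cyclic group of order 46, there are φ(d) elements of order d for each divisor d of 46, and zero for non-divisors.
2 | 46, and φ(2) = 2 − 1 = 1.

1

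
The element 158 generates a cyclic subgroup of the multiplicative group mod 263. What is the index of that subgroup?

1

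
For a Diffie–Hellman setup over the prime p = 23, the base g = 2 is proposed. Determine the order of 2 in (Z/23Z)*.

11

The order of 2 must divide φ(23) = 23 − 1 = 22 = 2 · 11.
Divisors of 22: 1, 2, 11, 22.
Test each divisor d:
2^1 ≡ 2 (mod 23)
2^2 ≡ 4 (mod 23)
2^11 ≡ 1 (mod 23) ✓
So ord_23(2) = 11.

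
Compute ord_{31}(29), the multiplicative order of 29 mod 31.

ord(29) | φ(31) = 31 − 1 = 30 = 2 · 3 · 5.
Divisors of 30: 1, 2, 3, 5, 6, 10, 15, 30.
Check 29^d mod 31 for each divisor in increasing order:
29^1 ≡ 29 (mod 31)
29^2 ≡ 4 (mod 31)
29^3 ≡ 23 (mod 31)
29^5 ≡ 30 (mod 31)
29^6 ≡ 2 (mod 31)
29^10 ≡ 1 (mod 31) ✓
So ord_31(29) = 10.

10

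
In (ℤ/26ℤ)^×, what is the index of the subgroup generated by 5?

3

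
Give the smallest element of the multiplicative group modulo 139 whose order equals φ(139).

2

φ(139) = 139 − 1 = 138 = 2 · 3 · 23.
g is a primitive root iff g^(138/q) ≢ 1 (mod 139) for each prime q ∈ {2, 3, 23}.
g = 2: 2^69 ≡ 138; 2^46 ≡ 96; 2^6 ≡ 64 — none is 1, so 2 is a primitive root.
Hence the least primitive root of 139 is 2.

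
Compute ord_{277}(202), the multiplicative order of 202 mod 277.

ord(202) | φ(277) = 277 − 1 = 276 = 2^2 · 3 · 23.
Divisors of 276: 1, 2, 3, 4, 6, 12, 23, 46, 69, 92, 138, 276.
Compute 202^d (mod 277) for the divisors d until we hit 1:
202^1 ≡ 202 (mod 277)
202^2 ≡ 85 (mod 277)
202^3 ≡ 273 (mod 277)
202^4 ≡ 23 (mod 277)
202^6 ≡ 16 (mod 277)
202^12 ≡ 256 (mod 277)
202^23 ≡ 116 (mod 277)
202^46 ≡ 160 (mod 277)
202^69 ≡ 1 (mod 277) ✓
Hence ord(202) = 69.

69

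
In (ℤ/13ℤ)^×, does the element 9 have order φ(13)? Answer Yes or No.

No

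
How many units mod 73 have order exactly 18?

6

φ(73) = 73 − 1 = 72 = 2^3 · 3^2.
(Z/73Z)^× is cyclic (|G| = 72); a cyclic group of order m has exactly φ(d) elements of each order d | m, and none otherwise.
18 = 2 · 3^2 divides 72, and φ(18) = 6.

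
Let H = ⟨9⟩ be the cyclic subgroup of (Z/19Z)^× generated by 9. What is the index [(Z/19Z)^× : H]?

ord(9) | φ(19) = 19 − 1 = 18 = 2 · 3^2.
Divisors of 18: 1, 2, 3, 6, 9, 18.
Evaluate successive powers at the divisors of 18:
9^1 ≡ 9
9^2 ≡ 5
9^3 ≡ 7
9^6 ≡ 11
9^9 ≡ 1
Thus |⟨9⟩| = ord(9) = 9.
[(Z/19Z)^× : ⟨9⟩] = 18/9 = 2.

2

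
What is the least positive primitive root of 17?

3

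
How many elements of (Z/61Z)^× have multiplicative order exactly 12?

4

φ(61) = 61 − 1 = 60 = 2^2 · 3 · 5.
In a cyclic group of order 60, there are φ(d) elements of order d for each divisor d of 60, and zero for non-divisors.
12 = 2^2 · 3 divides 60, and φ(12) = 4.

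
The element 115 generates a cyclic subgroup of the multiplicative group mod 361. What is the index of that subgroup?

18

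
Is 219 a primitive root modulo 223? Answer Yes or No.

No

φ(223) = 223 − 1 = 222 = 2 · 3 · 37.
219 is a primitive root mod 223 iff 219^(φ(223)/q) ≢ 1 for every prime q | φ(223), i.e. q ∈ {2, 3, 37}.
219^111 ≡ 222 (mod 223)  [q = 2: ≢ 1 ✓]
219^74 ≡ 1 (mod 223)  [q = 3: ≡ 1 ✗]
219^6 ≡ 82 (mod 223)  [q = 37: ≢ 1 ✓]
The check at q = 3 fails, so 219 generates a proper subgroup.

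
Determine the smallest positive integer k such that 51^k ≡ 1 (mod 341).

30

ord(51) | φ(341) = φ(11·31) = (11−1)·(31−1) = 10·30 = 300 = 2^2 · 3 · 5^2.
Divisors of 300: 1, 2, 3, 4, 5, 6, 10, 12, 15, 20, 25, 30, 50, 60, 75, 100, 150, 300.
Check 51^d mod 341 for each divisor in increasing order:
51^1 ≡ 51 (mod 341)
51^2 ≡ 214 (mod 341)
51^3 ≡ 2 (mod 341)
51^4 ≡ 102 (mod 341)
51^5 ≡ 87 (mod 341)
51^6 ≡ 4 (mod 341)
51^10 ≡ 67 (mod 341)
51^12 ≡ 16 (mod 341)
51^15 ≡ 32 (mod 341)
51^20 ≡ 56 (mod 341)
51^25 ≡ 98 (mod 341)
51^30 ≡ 1 (mod 341) ✓
So ord_341(51) = 30.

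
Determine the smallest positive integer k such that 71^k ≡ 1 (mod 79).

ord(71) | φ(79) = 79 − 1 = 78 = 2 · 3 · 13.
Divisors of 78: 1, 2, 3, 6, 13, 26, 39, 78.
Test each divisor d:
71^1 ≡ 71
71^2 ≡ 64
71^3 ≡ 41
71^6 ≡ 22
71^13 ≡ 78
71^26 ≡ 1
Hence ord(71) = 26.

26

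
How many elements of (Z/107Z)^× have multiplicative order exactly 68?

0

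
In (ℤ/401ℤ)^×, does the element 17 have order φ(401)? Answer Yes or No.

Yes

φ(401) = 401 − 1 = 400 = 2^4 · 5^2.
An element g generates (Z/401Z)^× iff g^(400/q) ≢ 1 (mod 401) for each prime q ∈ {2, 5}.
17^200 ≡ 400 (mod 401)  [q = 2: ≢ 1 ✓]
17^80 ≡ 318 (mod 401)  [q = 5: ≢ 1 ✓]
Every test exponent gives a nontrivial residue, hence 17 generates the full group.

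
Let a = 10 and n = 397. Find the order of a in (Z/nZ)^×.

ord(10) | φ(397) = 397 − 1 = 396 = 2^2 · 3^2 · 11.
Divisors of 396: 1, 2, 3, 4, 6, 9, 11, 12, 18, 22, 33, 36, 44, 66, 99, 132, 198, 396.
Evaluate successive powers at the divisors of 396:
10^1 ≡ 10 (mod 397)
10^2 ≡ 100 (mod 397)
10^3 ≡ 206 (mod 397)
10^4 ≡ 75 (mod 397)
10^6 ≡ 354 (mod 397)
10^9 ≡ 273 (mod 397)
10^11 ≡ 304 (mod 397)
10^12 ≡ 261 (mod 397)
10^18 ≡ 290 (mod 397)
10^22 ≡ 312 (mod 397)
10^33 ≡ 362 (mod 397)
10^36 ≡ 333 (mod 397)
10^44 ≡ 79 (mod 397)
10^66 ≡ 34 (mod 397)
10^99 ≡ 1 (mod 397) ✓
Hence ord(10) = 99.

99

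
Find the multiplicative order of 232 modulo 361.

171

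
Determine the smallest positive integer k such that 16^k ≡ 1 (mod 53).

13

Since 16 ∈ (Z/53Z)^×, its order divides φ(53) = 53 − 1 = 52 = 2^2 · 13.
Divisors of 52: 1, 2, 4, 13, 26, 52.
Test each divisor d:
16^1 ≡ 16 (mod 53)
16^2 ≡ 44 (mod 53)
16^4 ≡ 28 (mod 53)
16^13 ≡ 1 (mod 53) ✓
Hence ord(16) = 13.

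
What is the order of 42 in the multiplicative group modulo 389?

97

The order of 42 must divide φ(389) = 389 − 1 = 388 = 2^2 · 97.
Divisors of 388: 1, 2, 4, 97, 194, 388.
Check 42^d mod 389 for each divisor in increasing order:
42^1 ≡ 42 (mod 389)
42^2 ≡ 208 (mod 389)
42^4 ≡ 85 (mod 389)
42^97 ≡ 1 (mod 389) ✓
The smallest such exponent is 97, so the order of 42 is 97.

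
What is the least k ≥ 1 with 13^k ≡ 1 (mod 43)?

ord(13) | φ(43) = 43 − 1 = 42 = 2 · 3 · 7.
Divisors of 42: 1, 2, 3, 6, 7, 14, 21, 42.
Evaluate successive powers at the divisors of 42:
13^1 ≡ 13 (mod 43)
13^2 ≡ 40 (mod 43)
13^3 ≡ 4 (mod 43)
13^6 ≡ 16 (mod 43)
13^7 ≡ 36 (mod 43)
13^14 ≡ 6 (mod 43)
13^21 ≡ 1 (mod 43) ✓
Hence ord(13) = 21.

21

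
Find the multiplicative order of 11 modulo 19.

The order of 11 must divide φ(19) = 19 − 1 = 18 = 2 · 3^2.
Divisors of 18: 1, 2, 3, 6, 9, 18.
Check 11^d mod 19 for each divisor in increasing order:
11^1 ≡ 11
11^2 ≡ 7
11^3 ≡ 1
Hence ord(11) = 3.

3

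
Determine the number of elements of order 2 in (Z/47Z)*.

1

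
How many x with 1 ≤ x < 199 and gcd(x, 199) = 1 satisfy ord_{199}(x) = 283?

0

φ(199) = 199 − 1 = 198 = 2 · 3^2 · 11.
Since (Z/199Z)^× is cyclic of order 198, the number of elements of order d is φ(d) when d | 198 and 0 otherwise.
Since 283 ∤ 198, the count is 0.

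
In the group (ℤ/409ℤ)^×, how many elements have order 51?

32

φ(409) = 409 − 1 = 408 = 2^3 · 3 · 17.
(Z/409Z)^× is cyclic (|G| = 408); a cyclic group of order m has exactly φ(d) elements of each order d | m, and none otherwise.
51 = 3 · 17 divides 408, and φ(51) = 32.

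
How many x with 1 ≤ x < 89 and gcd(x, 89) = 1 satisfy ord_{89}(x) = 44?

20

φ(89) = 89 − 1 = 88 = 2^3 · 11.
In a cyclic group of order 88, there are φ(d) elements of order d for each divisor d of 88, and zero for non-divisors.
44 = 2^2 · 11 divides 88, and φ(44) = 20.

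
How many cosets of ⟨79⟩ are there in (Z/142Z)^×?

Since 79 ∈ (Z/142Z)^×, its order divides φ(142) = φ(2)·φ(71) = 1·70 = 70 = 2 · 5 · 7.
Divisors of 70: 1, 2, 5, 7, 10, 14, 35, 70.
Evaluate successive powers at the divisors of 70:
79^1 ≡ 79 (mod 142)
79^2 ≡ 135 (mod 142)
79^5 ≡ 37 (mod 142)
79^7 ≡ 25 (mod 142)
79^10 ≡ 91 (mod 142)
79^14 ≡ 57 (mod 142)
79^35 ≡ 1 (mod 142) ✓
Thus |⟨79⟩| = ord(79) = 35.
[(Z/142Z)^× : ⟨79⟩] = 70/35 = 2.

2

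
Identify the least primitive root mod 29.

2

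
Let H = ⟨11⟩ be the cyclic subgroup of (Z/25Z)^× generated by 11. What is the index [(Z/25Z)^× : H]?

ord(11) | φ(25) = φ(5^2) = 5·(5−1) = 20 = 2^2 · 5.
Divisors of 20: 1, 2, 4, 5, 10, 20.
Evaluate successive powers at the divisors of 20:
11^1 ≡ 11
11^2 ≡ 21
11^4 ≡ 16
11^5 ≡ 1
The order of 11 is 5, so the subgroup it generates has 5 elements.
Index = |(Z/25Z)^×| / |⟨11⟩| = 20 / 5 = 4.

4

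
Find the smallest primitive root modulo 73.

5

φ(73) = 73 − 1 = 72 = 2^3 · 3^2.
g is a primitive root iff g^(72/q) ≢ 1 (mod 73) for each prime q ∈ {2, 3}.
g = 2: 2^36 ≡ 1 — hits 1, so not a primitive root.
g = 3: 3^36 ≡ 1 — hits 1, so not a primitive root.
g = 4: 4^36 ≡ 1 — hits 1, so not a primitive root.
g = 5: 5^36 ≡ 72; 5^24 ≡ 8 — none is 1, so 5 is a primitive root.
So 5 is the smallest generator of (Z/73Z)^×.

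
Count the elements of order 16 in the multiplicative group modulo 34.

φ(34) = φ(2)·φ(17) = 1·16 = 16 = 2^4.
(Z/34Z)^× is cyclic (|G| = 16); a cyclic group of order m has exactly φ(d) elements of each order d | m, and none otherwise.
16 = 2^4 divides 16, and φ(16) = 8.

8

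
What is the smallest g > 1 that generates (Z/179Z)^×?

2

φ(179) = 179 − 1 = 178 = 2 · 89.
Test candidates g = 2, 3, … against the prime factors q ∈ {2, 89} of φ(179): g is a generator iff g^(178/q) ≢ 1 for every such q.
g = 2: 2^89 ≡ 178; 2^2 ≡ 4 — none is 1, so 2 is a primitive root.
Hence the least primitive root of 179 is 2.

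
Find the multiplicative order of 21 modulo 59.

ord(21) | φ(59) = 59 − 1 = 58 = 2 · 29.
Divisors of 58: 1, 2, 29, 58.
Test each divisor d:
21^1 ≡ 21 (mod 59)
21^2 ≡ 28 (mod 59)
21^29 ≡ 1 (mod 59) ✓
The smallest such exponent is 29, so the order of 21 is 29.

29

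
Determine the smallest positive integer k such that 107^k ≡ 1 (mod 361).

114

The order of 107 must divide φ(361) = φ(19^2) = 19·(19−1) = 342 = 2 · 3^2 · 19.
Divisors of 342: 1, 2, 3, 6, 9, 18, 19, 38, 57, 114, 171, 342.
Compute 107^d (mod 361) for the divisors d until we hit 1:
107^1 ≡ 107 (mod 361)
107^2 ≡ 258 (mod 361)
107^3 ≡ 170 (mod 361)
107^6 ≡ 20 (mod 361)
107^9 ≡ 151 (mod 361)
107^18 ≡ 58 (mod 361)
107^19 ≡ 69 (mod 361)
107^38 ≡ 68 (mod 361)
107^57 ≡ 360 (mod 361)
107^114 ≡ 1 (mod 361) ✓
Therefore the multiplicative order of 107 modulo 361 is 114.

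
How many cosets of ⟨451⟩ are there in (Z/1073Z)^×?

ord(451) | φ(1073) = φ(29·37) = (29−1)·(37−1) = 28·36 = 1008 = 2^4 · 3^2 · 7.
Divisors of 1008: 1, 2, 3, 4, 6, 7, 8, 9, 12, 14, 16, 18, 21, 24, 28, 36, 42, 48, 56, 63, 72, 84, 112, 126, 144, 168, 252, 336, 504, 1008.
Check 451^d mod 1073 for each divisor in increasing order:
451^1 ≡ 451 (mod 1073)
451^2 ≡ 604 (mod 1073)
451^3 ≡ 935 (mod 1073)
451^4 ≡ 1069 (mod 1073)
451^6 ≡ 803 (mod 1073)
451^7 ≡ 552 (mod 1073)
451^8 ≡ 16 (mod 1073)
451^9 ≡ 778 (mod 1073)
451^12 ≡ 1009 (mod 1073)
451^14 ≡ 1045 (mod 1073)
451^16 ≡ 256 (mod 1073)
451^18 ≡ 112 (mod 1073)
451^21 ≡ 639 (mod 1073)
451^24 ≡ 877 (mod 1073)
451^28 ≡ 784 (mod 1073)
451^36 ≡ 741 (mod 1073)
451^42 ≡ 581 (mod 1073)
451^48 ≡ 861 (mod 1073)
451^56 ≡ 900 (mod 1073)
451^63 ≡ 1 (mod 1073) ✓
So ord_1073(451) = 63, hence |⟨451⟩| = 63.
The index is φ(1073) / ord(451) = 1008 / 63 = 16.

16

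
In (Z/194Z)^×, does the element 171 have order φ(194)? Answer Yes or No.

Yes

φ(194) = φ(2)·φ(97) = 1·96 = 96 = 2^5 · 3.
An element g generates (Z/194Z)^× iff g^(96/q) ≢ 1 (mod 194) for each prime q ∈ {2, 3}.
171^48 ≡ 193 (mod 194)  [q = 2: ≢ 1 ✓]
171^32 ≡ 61 (mod 194)  [q = 3: ≢ 1 ✓]
All checks pass, so 171 has order 96 and is a primitive root modulo 194.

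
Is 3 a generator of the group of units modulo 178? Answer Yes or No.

Yes

φ(178) = φ(2)·φ(89) = 1·88 = 88 = 2^3 · 11.
An element g generates (Z/178Z)^× iff g^(88/q) ≢ 1 (mod 178) for each prime q ∈ {2, 11}.
3^44 ≡ 177 (mod 178)  [q = 2: ≢ 1 ✓]
3^8 ≡ 153 (mod 178)  [q = 11: ≢ 1 ✓]
All checks pass, so 3 has order 88 and is a primitive root modulo 178.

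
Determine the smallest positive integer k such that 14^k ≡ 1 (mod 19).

18

ord(14) | φ(19) = 19 − 1 = 18 = 2 · 3^2.
Divisors of 18: 1, 2, 3, 6, 9, 18.
Test each divisor d:
14^1 ≡ 14 (mod 19)
14^2 ≡ 6 (mod 19)
14^3 ≡ 8 (mod 19)
14^6 ≡ 7 (mod 19)
14^9 ≡ 18 (mod 19)
14^18 ≡ 1 (mod 19) ✓
Hence ord(14) = 18.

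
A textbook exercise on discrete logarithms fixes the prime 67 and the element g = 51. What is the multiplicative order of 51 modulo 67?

ord(51) | φ(67) = 67 − 1 = 66 = 2 · 3 · 11.
Divisors of 66: 1, 2, 3, 6, 11, 22, 33, 66.
Compute 51^d (mod 67) for the divisors d until we hit 1:
51^1 ≡ 51
51^2 ≡ 55
51^3 ≡ 58
51^6 ≡ 14
51^11 ≡ 38
51^22 ≡ 37
51^33 ≡ 66
51^66 ≡ 1
The smallest such exponent is 66, so the order of 51 is 66.

66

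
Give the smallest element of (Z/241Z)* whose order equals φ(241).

7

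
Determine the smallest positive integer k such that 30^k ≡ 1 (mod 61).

60

The order of 30 must divide φ(61) = 61 − 1 = 60 = 2^2 · 3 · 5.
Divisors of 60: 1, 2, 3, 4, 5, 6, 10, 12, 15, 20, 30, 60.
Test each divisor d:
30^1 ≡ 30 (mod 61)
30^2 ≡ 46 (mod 61)
30^3 ≡ 38 (mod 61)
30^4 ≡ 42 (mod 61)
30^5 ≡ 40 (mod 61)
30^6 ≡ 41 (mod 61)
30^10 ≡ 14 (mod 61)
30^12 ≡ 34 (mod 61)
30^15 ≡ 11 (mod 61)
30^20 ≡ 13 (mod 61)
30^30 ≡ 60 (mod 61)
30^60 ≡ 1 (mod 61) ✓
Therefore the multiplicative order of 30 modulo 61 is 60.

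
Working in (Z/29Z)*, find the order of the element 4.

14

Since 4 ∈ (Z/29Z)^×, its order divides φ(29) = 29 − 1 = 28 = 2^2 · 7.
Divisors of 28: 1, 2, 4, 7, 14, 28.
Test each divisor d:
4^1 ≡ 4
4^2 ≡ 16
4^4 ≡ 24
4^7 ≡ 28
4^14 ≡ 1
Hence ord(4) = 14.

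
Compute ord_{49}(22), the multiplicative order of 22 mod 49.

7

By Lagrange's theorem, ord_49(22) divides φ(49) = φ(7^2) = 7·(7−1) = 42 = 2 · 3 · 7.
Divisors of 42: 1, 2, 3, 6, 7, 14, 21, 42.
Evaluate successive powers at the divisors of 42:
22^1 ≡ 22
22^2 ≡ 43
22^3 ≡ 15
22^6 ≡ 29
22^7 ≡ 1
So ord_49(22) = 7.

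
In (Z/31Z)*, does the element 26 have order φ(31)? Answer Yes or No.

No

φ(31) = 31 − 1 = 30 = 2 · 3 · 5.
An element g generates (Z/31Z)^× iff g^(30/q) ≢ 1 (mod 31) for each prime q ∈ {2, 3, 5}.
26^15 ≡ 30 (mod 31)  [q = 2: ≢ 1 ✓]
26^10 ≡ 5 (mod 31)  [q = 3: ≢ 1 ✓]
26^6 ≡ 1 (mod 31)  [q = 5: ≡ 1 ✗]
The check at q = 5 fails, so 26 generates a proper subgroup.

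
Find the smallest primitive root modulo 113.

φ(113) = 113 − 1 = 112 = 2^4 · 7.
g is a primitive root iff g^(112/q) ≢ 1 (mod 113) for each prime q ∈ {2, 7}.
g = 2: 2^56 ≡ 1 — hits 1, so not a primitive root.
g = 3: 3^56 ≡ 112; 3^16 ≡ 49 — none is 1, so 3 is a primitive root.
Hence the least primitive root of 113 is 3.

3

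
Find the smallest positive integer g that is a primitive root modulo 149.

φ(149) = 149 − 1 = 148 = 2^2 · 37.
g is a primitive root iff g^(148/q) ≢ 1 (mod 149) for each prime q ∈ {2, 37}.
g = 2: 2^74 ≡ 148; 2^4 ≡ 16 — none is 1, so 2 is a primitive root.
Hence the least primitive root of 149 is 2.

2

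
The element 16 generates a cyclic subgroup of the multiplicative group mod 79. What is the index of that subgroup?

2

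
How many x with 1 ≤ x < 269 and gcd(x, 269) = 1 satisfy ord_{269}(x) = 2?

φ(269) = 269 − 1 = 268 = 2^2 · 67.
In a cyclic group of order 268, there are φ(d) elements of order d for each divisor d of 268, and zero for non-divisors.
2 | 268, and φ(2) = 2 − 1 = 1.

1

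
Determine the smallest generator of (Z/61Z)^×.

2

φ(61) = 61 − 1 = 60 = 2^2 · 3 · 5.
g is a primitive root iff g^(60/q) ≢ 1 (mod 61) for each prime q ∈ {2, 3, 5}.
g = 2: 2^30 ≡ 60; 2^20 ≡ 47; 2^12 ≡ 9 — none is 1, so 2 is a primitive root.
So 2 is the smallest generator of (Z/61Z)^×.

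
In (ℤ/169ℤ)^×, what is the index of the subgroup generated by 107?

4

Since 107 ∈ (Z/169Z)^×, its order divides φ(169) = φ(13^2) = 13·(13−1) = 156 = 2^2 · 3 · 13.
Divisors of 156: 1, 2, 3, 4, 6, 12, 13, 26, 39, 52, 78, 156.
Test each divisor d:
107^1 ≡ 107 (mod 169)
107^2 ≡ 126 (mod 169)
107^3 ≡ 131 (mod 169)
107^4 ≡ 159 (mod 169)
107^6 ≡ 92 (mod 169)
107^12 ≡ 14 (mod 169)
107^13 ≡ 146 (mod 169)
107^26 ≡ 22 (mod 169)
107^39 ≡ 1 (mod 169) ✓
The order of 107 is 39, so the subgroup it generates has 39 elements.
Index = |(Z/169Z)^×| / |⟨107⟩| = 156 / 39 = 4.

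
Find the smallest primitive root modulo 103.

φ(103) = 103 − 1 = 102 = 2 · 3 · 17.
Test candidates g = 2, 3, … against the prime factors q ∈ {2, 3, 17} of φ(103): g is a generator iff g^(102/q) ≢ 1 for every such q.
g = 2: 2^51 ≡ 1 — hits 1, so not a primitive root.
g = 3: 3^51 ≡ 102; 3^34 ≡ 1 — hits 1, so not a primitive root.
g = 4: 4^51 ≡ 1 — hits 1, so not a primitive root.
g = 5: 5^51 ≡ 102; 5^34 ≡ 56; 5^6 ≡ 72 — none is 1, so 5 is a primitive root.
The smallest primitive root modulo 103 is 5.

5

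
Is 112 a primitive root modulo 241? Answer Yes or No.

φ(241) = 241 − 1 = 240 = 2^4 · 3 · 5.
Test 112^(240/q) mod 241 for each prime factor q of 240:
112^120 ≡ 240 (mod 241)  [q = 2: ≢ 1 ✓]
112^80 ≡ 225 (mod 241)  [q = 3: ≢ 1 ✓]
112^48 ≡ 91 (mod 241)  [q = 5: ≢ 1 ✓]
All checks pass, so 112 has order 240 and is a primitive root modulo 241.

Yes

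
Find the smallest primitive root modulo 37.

2

φ(37) = 37 − 1 = 36 = 2^2 · 3^2.
Test candidates g = 2, 3, … against the prime factors q ∈ {2, 3} of φ(37): g is a generator iff g^(36/q) ≢ 1 for every such q.
g = 2: 2^18 ≡ 36; 2^12 ≡ 26 — none is 1, so 2 is a primitive root.
The smallest primitive root modulo 37 is 2.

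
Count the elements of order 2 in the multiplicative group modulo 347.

φ(347) = 347 − 1 = 346 = 2 · 173.
Since (Z/347Z)^× is cyclic of order 346, the number of elements of order d is φ(d) when d | 346 and 0 otherwise.
2 | 346, and φ(2) = 2 − 1 = 1.

1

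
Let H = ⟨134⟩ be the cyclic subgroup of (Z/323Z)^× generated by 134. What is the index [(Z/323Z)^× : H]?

By Lagrange's theorem, ord_323(134) divides φ(323) = φ(17·19) = (17−1)·(19−1) = 16·18 = 288 = 2^5 · 3^2.
Divisors of 288: 1, 2, 3, 4, 6, 8, 9, 12, 16, 18, 24, 32, 36, 48, 72, 96, 144, 288.
Evaluate successive powers at the divisors of 288:
134^1 ≡ 134
134^2 ≡ 191
134^3 ≡ 77
134^4 ≡ 305
134^6 ≡ 115
134^8 ≡ 1
The order of 134 is 8, so the subgroup it generates has 8 elements.
Index = |(Z/323Z)^×| / |⟨134⟩| = 288 / 8 = 36.

36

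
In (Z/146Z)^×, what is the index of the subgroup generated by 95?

Since 95 ∈ (Z/146Z)^×, its order divides φ(146) = φ(2)·φ(73) = 1·72 = 72 = 2^3 · 3^2.
Divisors of 72: 1, 2, 3, 4, 6, 8, 9, 12, 18, 24, 36, 72.
Compute 95^d (mod 146) for the divisors d until we hit 1:
95^1 ≡ 95
95^2 ≡ 119
95^3 ≡ 63
95^4 ≡ 145
95^6 ≡ 27
95^8 ≡ 1
So ord_146(95) = 8, hence |⟨95⟩| = 8.
[(Z/146Z)^× : ⟨95⟩] = 72/8 = 9.

9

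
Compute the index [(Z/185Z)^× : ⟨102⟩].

4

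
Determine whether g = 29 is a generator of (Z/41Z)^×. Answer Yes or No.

Yes

φ(41) = 41 − 1 = 40 = 2^3 · 5.
29 is a primitive root mod 41 iff 29^(φ(41)/q) ≢ 1 for every prime q | φ(41), i.e. q ∈ {2, 5}.
29^20 ≡ 40 (mod 41)  [q = 2: ≢ 1 ✓]
29^8 ≡ 18 (mod 41)  [q = 5: ≢ 1 ✓]
None equal 1, so ord_41(29) = 40: 29 is a primitive root.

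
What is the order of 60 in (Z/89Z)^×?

88

By Lagrange's theorem, ord_89(60) divides φ(89) = 89 − 1 = 88 = 2^3 · 11.
Divisors of 88: 1, 2, 4, 8, 11, 22, 44, 88.
Check 60^d mod 89 for each divisor in increasing order:
60^1 ≡ 60
60^2 ≡ 40
60^4 ≡ 87
60^8 ≡ 4
60^11 ≡ 77
60^22 ≡ 55
60^44 ≡ 88
60^88 ≡ 1
So ord_89(60) = 88.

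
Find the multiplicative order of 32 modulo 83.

82

By Lagrange's theorem, ord_83(32) divides φ(83) = 83 − 1 = 82 = 2 · 41.
Divisors of 82: 1, 2, 41, 82.
Check 32^d mod 83 for each divisor in increasing order:
32^1 ≡ 32
32^2 ≡ 28
32^41 ≡ 82
32^82 ≡ 1
Hence ord(32) = 82.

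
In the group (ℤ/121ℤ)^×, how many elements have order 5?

4

φ(121) = φ(11^2) = 11·(11−1) = 110 = 2 · 5 · 11.
In a cyclic group of order 110, there are φ(d) elements of order d for each divisor d of 110, and zero for non-divisors.
5 | 110, and φ(5) = 5 − 1 = 4.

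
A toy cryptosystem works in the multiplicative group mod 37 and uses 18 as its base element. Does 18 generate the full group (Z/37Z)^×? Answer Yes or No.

Yes

φ(37) = 37 − 1 = 36 = 2^2 · 3^2.
An element g generates (Z/37Z)^× iff g^(36/q) ≢ 1 (mod 37) for each prime q ∈ {2, 3}.
18^18 ≡ 36 (mod 37)  [q = 2: ≢ 1 ✓]
18^12 ≡ 10 (mod 37)  [q = 3: ≢ 1 ✓]
All checks pass, so 18 has order 36 and is a primitive root modulo 37.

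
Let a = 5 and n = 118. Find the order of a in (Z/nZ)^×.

By Lagrange's theorem, ord_118(5) divides φ(118) = φ(2)·φ(59) = 1·58 = 58 = 2 · 29.
Divisors of 58: 1, 2, 29, 58.
Test each divisor d:
5^1 ≡ 5
5^2 ≡ 25
5^29 ≡ 1
Hence ord(5) = 29.

29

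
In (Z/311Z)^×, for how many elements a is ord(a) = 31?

φ(311) = 311 − 1 = 310 = 2 · 5 · 31.
In a cyclic group of order 310, there are φ(d) elements of order d for each divisor d of 310, and zero for non-divisors.
31 | 310, and φ(31) = 31 − 1 = 30.

30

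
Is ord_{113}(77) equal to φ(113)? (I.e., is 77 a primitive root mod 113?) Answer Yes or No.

φ(113) = 113 − 1 = 112 = 2^4 · 7.
Test 77^(112/q) mod 113 for each prime factor q of 112:
77^56 ≡ 1 (mod 113)  [q = 2: ≡ 1 ✗]
77^16 ≡ 109 (mod 113)  [q = 7: ≢ 1 ✓]
77^56 ≡ 1 shows ord(77) | 56, strictly less than φ(113); not a primitive root.

No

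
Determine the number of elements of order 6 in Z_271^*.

φ(271) = 271 − 1 = 270 = 2 · 3^3 · 5.
In a cyclic group of order 270, there are φ(d) elements of order d for each divisor d of 270, and zero for non-divisors.
6 = 2 · 3 divides 270, and φ(6) = 2.

2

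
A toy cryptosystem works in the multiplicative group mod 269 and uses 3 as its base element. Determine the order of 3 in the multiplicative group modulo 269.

By Lagrange's theorem, ord_269(3) divides φ(269) = 269 − 1 = 268 = 2^2 · 67.
Divisors of 268: 1, 2, 4, 67, 134, 268.
Check 3^d mod 269 for each divisor in increasing order:
3^1 ≡ 3
3^2 ≡ 9
3^4 ≡ 81
3^67 ≡ 187
3^134 ≡ 268
3^268 ≡ 1
Therefore the multiplicative order of 3 modulo 269 is 268.

268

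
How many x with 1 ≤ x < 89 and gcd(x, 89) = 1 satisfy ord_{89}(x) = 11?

φ(89) = 89 − 1 = 88 = 2^3 · 11.
Since (Z/89Z)^× is cyclic of order 88, the number of elements of order d is φ(d) when d | 88 and 0 otherwise.
11 | 88, and φ(11) = 11 − 1 = 10.

10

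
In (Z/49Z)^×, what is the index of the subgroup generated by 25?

By Lagrange's theorem, ord_49(25) divides φ(49) = φ(7^2) = 7·(7−1) = 42 = 2 · 3 · 7.
Divisors of 42: 1, 2, 3, 6, 7, 14, 21, 42.
Test each divisor d:
25^1 ≡ 25 (mod 49)
25^2 ≡ 37 (mod 49)
25^3 ≡ 43 (mod 49)
25^6 ≡ 36 (mod 49)
25^7 ≡ 18 (mod 49)
25^14 ≡ 30 (mod 49)
25^21 ≡ 1 (mod 49) ✓
The order of 25 is 21, so the subgroup it generates has 21 elements.
The index is φ(49) / ord(25) = 42 / 21 = 2.

2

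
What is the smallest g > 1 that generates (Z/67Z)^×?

φ(67) = 67 − 1 = 66 = 2 · 3 · 11.
Test candidates g = 2, 3, … against the prime factors q ∈ {2, 3, 11} of φ(67): g is a generator iff g^(66/q) ≢ 1 for every such q.
g = 2: 2^33 ≡ 66; 2^22 ≡ 37; 2^6 ≡ 64 — none is 1, so 2 is a primitive root.
The smallest primitive root modulo 67 is 2.

2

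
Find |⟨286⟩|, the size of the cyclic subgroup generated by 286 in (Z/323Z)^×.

16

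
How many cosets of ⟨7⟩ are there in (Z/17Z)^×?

1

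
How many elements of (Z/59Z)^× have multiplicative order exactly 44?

0

φ(59) = 59 − 1 = 58 = 2 · 29.
Since (Z/59Z)^× is cyclic of order 58, the number of elements of order d is φ(d) when d | 58 and 0 otherwise.
Here 58 is not a multiple of 44, so there are no elements of order 44.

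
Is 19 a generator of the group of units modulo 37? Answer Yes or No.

Yes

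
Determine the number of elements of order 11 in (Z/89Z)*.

φ(89) = 89 − 1 = 88 = 2^3 · 11.
(Z/89Z)^× is cyclic (|G| = 88); a cyclic group of order m has exactly φ(d) elements of each order d | m, and none otherwise.
11 | 88, and φ(11) = 11 − 1 = 10.

10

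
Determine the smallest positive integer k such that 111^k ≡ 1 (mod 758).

By Lagrange's theorem, ord_758(111) divides φ(758) = φ(2)·φ(379) = 1·378 = 378 = 2 · 3^3 · 7.
Divisors of 378: 1, 2, 3, 6, 7, 9, 14, 18, 21, 27, 42, 54, 63, 126, 189, 378.
Compute 111^d (mod 758) for the divisors d until we hit 1:
111^1 ≡ 111 (mod 758)
111^2 ≡ 193 (mod 758)
111^3 ≡ 199 (mod 758)
111^6 ≡ 185 (mod 758)
111^7 ≡ 69 (mod 758)
111^9 ≡ 431 (mod 758)
111^14 ≡ 213 (mod 758)
111^18 ≡ 51 (mod 758)
111^21 ≡ 295 (mod 758)
111^27 ≡ 757 (mod 758)
111^42 ≡ 613 (mod 758)
111^54 ≡ 1 (mod 758) ✓
Hence ord(111) = 54.

54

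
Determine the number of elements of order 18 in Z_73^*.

6

φ(73) = 73 − 1 = 72 = 2^3 · 3^2.
Since (Z/73Z)^× is cyclic of order 72, the number of elements of order d is φ(d) when d | 72 and 0 otherwise.
18 = 2 · 3^2 divides 72, and φ(18) = 6.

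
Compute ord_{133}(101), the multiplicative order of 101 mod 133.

18

The order of 101 must divide φ(133) = φ(7·19) = (7−1)·(19−1) = 6·18 = 108 = 2^2 · 3^3.
Divisors of 108: 1, 2, 3, 4, 6, 9, 12, 18, 27, 36, 54, 108.
Check 101^d mod 133 for each divisor in increasing order:
101^1 ≡ 101 (mod 133)
101^2 ≡ 93 (mod 133)
101^3 ≡ 83 (mod 133)
101^4 ≡ 4 (mod 133)
101^6 ≡ 106 (mod 133)
101^9 ≡ 20 (mod 133)
101^12 ≡ 64 (mod 133)
101^18 ≡ 1 (mod 133) ✓
Hence ord(101) = 18.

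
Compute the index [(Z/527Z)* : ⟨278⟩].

By Lagrange's theorem, ord_527(278) divides φ(527) = φ(17·31) = (17−1)·(31−1) = 16·30 = 480 = 2^5 · 3 · 5.
Divisors of 480: 1, 2, 3, 4, 5, 6, 8, 10, 12, 15, 16, 20, 24, 30, 32, 40, 48, 60, 80, 96, 120, 160, 240, 480.
Test each divisor d:
278^1 ≡ 278 (mod 527)
278^2 ≡ 342 (mod 527)
278^3 ≡ 216 (mod 527)
278^4 ≡ 497 (mod 527)
278^5 ≡ 92 (mod 527)
278^6 ≡ 280 (mod 527)
278^8 ≡ 373 (mod 527)
278^10 ≡ 32 (mod 527)
278^12 ≡ 404 (mod 527)
278^15 ≡ 309 (mod 527)
278^16 ≡ 1 (mod 527) ✓
The order of 278 is 16, so the subgroup it generates has 16 elements.
[(Z/527Z)^× : ⟨278⟩] = 480/16 = 30.

30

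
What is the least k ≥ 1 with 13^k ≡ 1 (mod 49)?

Since 13 ∈ (Z/49Z)^×, its order divides φ(49) = φ(7^2) = 7·(7−1) = 42 = 2 · 3 · 7.
Divisors of 42: 1, 2, 3, 6, 7, 14, 21, 42.
Compute 13^d (mod 49) for the divisors d until we hit 1:
13^1 ≡ 13 (mod 49)
13^2 ≡ 22 (mod 49)
13^3 ≡ 41 (mod 49)
13^6 ≡ 15 (mod 49)
13^7 ≡ 48 (mod 49)
13^14 ≡ 1 (mod 49) ✓
So ord_49(13) = 14.

14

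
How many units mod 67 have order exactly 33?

20

φ(67) = 67 − 1 = 66 = 2 · 3 · 11.
(Z/67Z)^× is cyclic (|G| = 66); a cyclic group of order m has exactly φ(d) elements of each order d | m, and none otherwise.
33 = 3 · 11 divides 66, and φ(33) = 20.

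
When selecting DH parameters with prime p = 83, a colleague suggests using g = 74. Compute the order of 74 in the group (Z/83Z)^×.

The order of 74 must divide φ(83) = 83 − 1 = 82 = 2 · 41.
Divisors of 82: 1, 2, 41, 82.
Compute 74^d (mod 83) for the divisors d until we hit 1:
74^1 ≡ 74 (mod 83)
74^2 ≡ 81 (mod 83)
74^41 ≡ 82 (mod 83)
74^82 ≡ 1 (mod 83) ✓
So ord_83(74) = 82.

82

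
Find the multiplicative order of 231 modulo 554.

276

Since 231 ∈ (Z/554Z)^×, its order divides φ(554) = φ(2)·φ(277) = 1·276 = 276 = 2^2 · 3 · 23.
Divisors of 276: 1, 2, 3, 4, 6, 12, 23, 46, 69, 92, 138, 276.
Check 231^d mod 554 for each divisor in increasing order:
231^1 ≡ 231 (mod 554)
231^2 ≡ 177 (mod 554)
231^3 ≡ 445 (mod 554)
231^4 ≡ 305 (mod 554)
231^6 ≡ 247 (mod 554)
231^12 ≡ 69 (mod 554)
231^23 ≡ 35 (mod 554)
231^46 ≡ 117 (mod 554)
231^69 ≡ 217 (mod 554)
231^92 ≡ 393 (mod 554)
231^138 ≡ 553 (mod 554)
231^276 ≡ 1 (mod 554) ✓
The smallest such exponent is 276, so the order of 231 is 276.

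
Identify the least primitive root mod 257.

φ(257) = 257 − 1 = 256 = 2^8.
g is a primitive root iff g^(256/q) ≢ 1 (mod 257) for each prime q ∈ {2}.
g = 2: 2^128 ≡ 1 — hits 1, so not a primitive root.
g = 3: 3^128 ≡ 256 — none is 1, so 3 is a primitive root.
Hence the least primitive root of 257 is 3.

3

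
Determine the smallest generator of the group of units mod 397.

5

φ(397) = 397 − 1 = 396 = 2^2 · 3^2 · 11.
g is a primitive root iff g^(396/q) ≢ 1 (mod 397) for each prime q ∈ {2, 3, 11}.
g = 2: 2^198 ≡ 396; 2^132 ≡ 1 — hits 1, so not a primitive root.
g = 3: 3^198 ≡ 1 — hits 1, so not a primitive root.
g = 4: 4^198 ≡ 1 — hits 1, so not a primitive root.
g = 5: 5^198 ≡ 396; 5^132 ≡ 362; 5^36 ≡ 290 — none is 1, so 5 is a primitive root.
The smallest primitive root modulo 397 is 5.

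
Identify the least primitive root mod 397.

5

φ(397) = 397 − 1 = 396 = 2^2 · 3^2 · 11.
g is a primitive root iff g^(396/q) ≢ 1 (mod 397) for each prime q ∈ {2, 3, 11}.
g = 2: 2^198 ≡ 396; 2^132 ≡ 1 — hits 1, so not a primitive root.
g = 3: 3^198 ≡ 1 — hits 1, so not a primitive root.
g = 4: 4^198 ≡ 1 — hits 1, so not a primitive root.
g = 5: 5^198 ≡ 396; 5^132 ≡ 362; 5^36 ≡ 290 — none is 1, so 5 is a primitive root.
The smallest primitive root modulo 397 is 5.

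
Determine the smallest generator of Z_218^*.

φ(218) = φ(2)·φ(109) = 1·108 = 108 = 2^2 · 3^3.
Test candidates g = 2, 3, … against the prime factors q ∈ {2, 3} of φ(218): g is a generator iff g^(108/q) ≢ 1 for every such q.
g = 2: gcd(2, 218) = 2 > 1, not a unit — skip.
g = 3: 3^54 ≡ 1 — hits 1, so not a primitive root.
g = 4: gcd(4, 218) = 2 > 1, not a unit — skip.
g = 5: 5^54 ≡ 1 — hits 1, so not a primitive root.
g = 6: gcd(6, 218) = 2 > 1, not a unit — skip.
g = 7: 7^54 ≡ 1 — hits 1, so not a primitive root.
g = 8: gcd(8, 218) = 2 > 1, not a unit — skip.
g = 9: 9^54 ≡ 1 — hits 1, so not a primitive root.
g = 10: gcd(10, 218) = 2 > 1, not a unit — skip.
g = 11: 11^54 ≡ 217; 11^36 ≡ 45 — none is 1, so 11 is a primitive root.
Hence the least primitive root of 218 is 11.

11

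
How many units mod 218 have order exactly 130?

φ(218) = φ(2)·φ(109) = 1·108 = 108 = 2^2 · 3^3.
Since (Z/218Z)^× is cyclic of order 108, the number of elements of order d is φ(d) when d | 108 and 0 otherwise.
Here 108 is not a multiple of 130, so there are no elements of order 130.

0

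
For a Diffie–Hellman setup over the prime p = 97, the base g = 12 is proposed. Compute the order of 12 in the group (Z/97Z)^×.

16

Since 12 ∈ (Z/97Z)^×, its order divides φ(97) = 97 − 1 = 96 = 2^5 · 3.
Divisors of 96: 1, 2, 3, 4, 6, 8, 12, 16, 24, 32, 48, 96.
Evaluate successive powers at the divisors of 96:
12^1 ≡ 12
12^2 ≡ 47
12^3 ≡ 79
12^4 ≡ 75
12^6 ≡ 33
12^8 ≡ 96
12^12 ≡ 22
12^16 ≡ 1
Hence ord(12) = 16.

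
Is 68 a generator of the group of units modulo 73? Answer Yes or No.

φ(73) = 73 − 1 = 72 = 2^3 · 3^2.
Test 68^(72/q) mod 73 for each prime factor q of 72:
68^36 ≡ 72 (mod 73)  [q = 2: ≢ 1 ✓]
68^24 ≡ 8 (mod 73)  [q = 3: ≢ 1 ✓]
Every test exponent gives a nontrivial residue, hence 68 generates the full group.

Yes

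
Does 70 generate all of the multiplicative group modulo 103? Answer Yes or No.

Yes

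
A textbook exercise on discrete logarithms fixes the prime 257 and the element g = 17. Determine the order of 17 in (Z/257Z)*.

The order of 17 must divide φ(257) = 257 − 1 = 256 = 2^8.
Divisors of 256: 1, 2, 4, 8, 16, 32, 64, 128, 256.
Check 17^d mod 257 for each divisor in increasing order:
17^1 ≡ 17 (mod 257)
17^2 ≡ 32 (mod 257)
17^4 ≡ 253 (mod 257)
17^8 ≡ 16 (mod 257)
17^16 ≡ 256 (mod 257)
17^32 ≡ 1 (mod 257) ✓
So ord_257(17) = 32.

32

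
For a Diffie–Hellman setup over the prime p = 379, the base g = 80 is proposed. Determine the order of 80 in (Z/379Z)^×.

189

Since 80 ∈ (Z/379Z)^×, its order divides φ(379) = 379 − 1 = 378 = 2 · 3^3 · 7.
Divisors of 378: 1, 2, 3, 6, 7, 9, 14, 18, 21, 27, 42, 54, 63, 126, 189, 378.
Compute 80^d (mod 379) for the divisors d until we hit 1:
80^1 ≡ 80
80^2 ≡ 336
80^3 ≡ 350
80^6 ≡ 83
80^7 ≡ 197
80^9 ≡ 246
80^14 ≡ 151
80^18 ≡ 255
80^21 ≡ 185
80^27 ≡ 195
80^42 ≡ 115
80^54 ≡ 125
80^63 ≡ 51
80^126 ≡ 327
80^189 ≡ 1
The smallest such exponent is 189, so the order of 80 is 189.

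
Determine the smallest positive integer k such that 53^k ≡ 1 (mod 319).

35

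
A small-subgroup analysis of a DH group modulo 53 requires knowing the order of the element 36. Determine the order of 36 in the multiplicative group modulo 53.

13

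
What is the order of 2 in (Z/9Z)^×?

6

ord(2) | φ(9) = φ(3^2) = 3·(3−1) = 6 = 2 · 3.
Divisors of 6: 1, 2, 3, 6.
Check 2^d mod 9 for each divisor in increasing order:
2^1 ≡ 2 (mod 9)
2^2 ≡ 4 (mod 9)
2^3 ≡ 8 (mod 9)
2^6 ≡ 1 (mod 9) ✓
Therefore the multiplicative order of 2 modulo 9 is 6.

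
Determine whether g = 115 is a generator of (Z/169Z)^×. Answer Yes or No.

φ(169) = φ(13^2) = 13·(13−1) = 156 = 2^2 · 3 · 13.
Test 115^(156/q) mod 169 for each prime factor q of 156:
115^78 ≡ 168 (mod 169)  [q = 2: ≢ 1 ✓]
115^52 ≡ 146 (mod 169)  [q = 3: ≢ 1 ✓]
115^12 ≡ 14 (mod 169)  [q = 13: ≢ 1 ✓]
Every test exponent gives a nontrivial residue, hence 115 generates the full group.

Yes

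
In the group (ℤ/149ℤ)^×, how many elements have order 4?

φ(149) = 149 − 1 = 148 = 2^2 · 37.
(Z/149Z)^× is cyclic (|G| = 148); a cyclic group of order m has exactly φ(d) elements of each order d | m, and none otherwise.
4 = 2^2 divides 148, and φ(4) = 2.

2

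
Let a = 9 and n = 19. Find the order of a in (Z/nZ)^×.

9

Since 9 ∈ (Z/19Z)^×, its order divides φ(19) = 19 − 1 = 18 = 2 · 3^2.
Divisors of 18: 1, 2, 3, 6, 9, 18.
Check 9^d mod 19 for each divisor in increasing order:
9^1 ≡ 9
9^2 ≡ 5
9^3 ≡ 7
9^6 ≡ 11
9^9 ≡ 1
Hence ord(9) = 9.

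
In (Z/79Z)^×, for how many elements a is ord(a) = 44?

0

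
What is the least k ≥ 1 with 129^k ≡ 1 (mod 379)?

Since 129 ∈ (Z/379Z)^×, its order divides φ(379) = 379 − 1 = 378 = 2 · 3^3 · 7.
Divisors of 378: 1, 2, 3, 6, 7, 9, 14, 18, 21, 27, 42, 54, 63, 126, 189, 378.
Test each divisor d:
129^1 ≡ 129
129^2 ≡ 344
129^3 ≡ 33
129^6 ≡ 331
129^7 ≡ 251
129^9 ≡ 311
129^14 ≡ 87
129^18 ≡ 76
129^21 ≡ 234
129^27 ≡ 138
129^42 ≡ 180
129^54 ≡ 94
129^63 ≡ 51
129^126 ≡ 327
129^189 ≡ 1
Hence ord(129) = 189.

189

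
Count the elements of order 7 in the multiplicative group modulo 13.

0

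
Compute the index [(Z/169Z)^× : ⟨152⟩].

4

By Lagrange's theorem, ord_169(152) divides φ(169) = φ(13^2) = 13·(13−1) = 156 = 2^2 · 3 · 13.
Divisors of 156: 1, 2, 3, 4, 6, 12, 13, 26, 39, 52, 78, 156.
Evaluate successive powers at the divisors of 156:
152^1 ≡ 152 (mod 169)
152^2 ≡ 120 (mod 169)
152^3 ≡ 157 (mod 169)
152^4 ≡ 35 (mod 169)
152^6 ≡ 144 (mod 169)
152^12 ≡ 118 (mod 169)
152^13 ≡ 22 (mod 169)
152^26 ≡ 146 (mod 169)
152^39 ≡ 1 (mod 169) ✓
Thus |⟨152⟩| = ord(152) = 39.
The index is φ(169) / ord(152) = 156 / 39 = 4.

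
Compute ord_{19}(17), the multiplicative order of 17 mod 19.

9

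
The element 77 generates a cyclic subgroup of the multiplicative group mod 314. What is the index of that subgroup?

Since 77 ∈ (Z/314Z)^×, its order divides φ(314) = φ(2)·φ(157) = 1·156 = 156 = 2^2 · 3 · 13.
Divisors of 156: 1, 2, 3, 4, 6, 12, 13, 26, 39, 52, 78, 156.
Compute 77^d (mod 314) for the divisors d until we hit 1:
77^1 ≡ 77
77^2 ≡ 277
77^3 ≡ 291
77^4 ≡ 113
77^6 ≡ 215
77^12 ≡ 67
77^13 ≡ 135
77^26 ≡ 13
77^39 ≡ 185
77^52 ≡ 169
77^78 ≡ 313
77^156 ≡ 1
Thus |⟨77⟩| = ord(77) = 156.
[(Z/314Z)^× : ⟨77⟩] = 156/156 = 1.

1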